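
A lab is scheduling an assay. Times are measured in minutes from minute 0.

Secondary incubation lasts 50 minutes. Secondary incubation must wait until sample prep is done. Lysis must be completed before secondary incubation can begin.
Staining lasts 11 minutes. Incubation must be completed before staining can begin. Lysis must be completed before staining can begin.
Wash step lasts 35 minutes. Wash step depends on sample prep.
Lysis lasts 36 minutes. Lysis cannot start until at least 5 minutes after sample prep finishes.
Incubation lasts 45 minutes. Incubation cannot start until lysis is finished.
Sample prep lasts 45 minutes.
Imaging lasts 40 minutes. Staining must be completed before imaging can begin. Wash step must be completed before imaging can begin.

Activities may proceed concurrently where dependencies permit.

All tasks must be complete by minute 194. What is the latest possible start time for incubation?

Imaging has no dependents, so it just needs to finish by minute 194. Starting by 194 − 40 = minute 154 achieves that.
Since imaging (must start by minute 154) depends on it, staining must finish by minute 154. Backing off its 11-minute duration gives a latest start of minute 143.
Since staining (must start by minute 143) depends on it, incubation must finish by minute 143. Backing off its 45-minute duration gives a latest start of minute 98.

98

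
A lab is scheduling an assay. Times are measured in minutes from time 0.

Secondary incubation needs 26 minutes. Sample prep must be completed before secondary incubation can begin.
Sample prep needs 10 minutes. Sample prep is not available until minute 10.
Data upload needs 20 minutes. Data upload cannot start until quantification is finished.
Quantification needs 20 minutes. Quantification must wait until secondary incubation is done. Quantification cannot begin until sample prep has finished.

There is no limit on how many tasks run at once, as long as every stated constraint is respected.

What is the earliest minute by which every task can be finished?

86

Sample prep waits on its own release at minute 10, so it starts at minute 10 and finishes at 10 + 10 = minute 20.
Secondary incubation cannot begin until sample prep (finishes minute 20). It runs from minute 20 to 20 + 26 = minute 46.
For quantification: secondary incubation (finishes minute 46); sample prep (finishes minute 20). Taking the maximum gives a start of minute 46, and it finishes at 46 + 20 = minute 66.
Data upload waits on quantification (finishes minute 66), so it starts at minute 66 and finishes at 66 + 20 = minute 86.
All tasks are finished once the last one completes. Finish times: Sample prep at 20, Secondary incubation at 46, Quantification at 66, Data upload at 86. The latest is minute 86.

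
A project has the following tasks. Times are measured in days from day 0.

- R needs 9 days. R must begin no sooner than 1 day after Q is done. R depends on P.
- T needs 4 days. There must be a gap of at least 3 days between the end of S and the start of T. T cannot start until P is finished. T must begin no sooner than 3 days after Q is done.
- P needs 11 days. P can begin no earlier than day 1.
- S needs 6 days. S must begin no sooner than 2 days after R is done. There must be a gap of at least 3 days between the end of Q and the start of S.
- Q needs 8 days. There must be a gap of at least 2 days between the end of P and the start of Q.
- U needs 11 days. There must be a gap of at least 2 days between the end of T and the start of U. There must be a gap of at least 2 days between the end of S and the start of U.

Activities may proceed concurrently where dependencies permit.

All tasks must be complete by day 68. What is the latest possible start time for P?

9

To finish by day 68, U (duration 11) must start no later than day 57.
T feeds into U (must start by day 57, minus 2-day gap → day 55); so T must finish by day 55 and therefore start by day 51.
S feeds T (must start by day 51, minus 3-day gap → day 48); U (must start by day 57, minus 2-day gap → day 55). Taking the minimum, S must finish by day 48 and start by 48 − 6 = day 42.
R feeds into S (must start by day 42, minus 2-day gap → day 40); so R must finish by day 40 and therefore start by day 31.
For Q: R (must start by day 31, minus 1-day gap → day 30); S (must start by day 42, minus 3-day gap → day 39); T (must start by day 51, minus 3-day gap → day 48). The most restrictive is day 30; with an 8-day duration, Q must start by day 22.
P has several dependents: Q (must start by day 22, minus 2-day gap → day 20); R (must start by day 31); T (must start by day 51). The earliest of those limits is day 20, so P must start by 20 − 11 = day 9.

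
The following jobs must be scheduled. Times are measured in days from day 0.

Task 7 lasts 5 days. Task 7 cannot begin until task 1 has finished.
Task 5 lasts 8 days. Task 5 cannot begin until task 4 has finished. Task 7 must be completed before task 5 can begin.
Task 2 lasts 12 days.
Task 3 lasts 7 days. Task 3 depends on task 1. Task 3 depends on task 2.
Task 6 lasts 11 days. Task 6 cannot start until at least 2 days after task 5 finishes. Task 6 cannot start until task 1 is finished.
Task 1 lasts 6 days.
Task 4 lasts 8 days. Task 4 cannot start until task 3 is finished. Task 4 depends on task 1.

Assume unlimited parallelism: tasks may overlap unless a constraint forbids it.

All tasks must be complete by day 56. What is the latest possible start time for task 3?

Task 6 must finish by day 56; it takes 11 days, so it must start by 56 − 11 = day 45.
Task 5 has to be done before task 6 (must start by day 45, minus 2-day gap → day 43). That means finishing by day 43, i.e. starting by 43 − 8 = day 35.
Task 4 has to be done before task 5 (must start by day 35). That means finishing by day 35, i.e. starting by 35 − 8 = day 27.
Since task 4 (must start by day 27) depends on it, task 3 must finish by day 27. Backing off its 7-day duration gives a latest start of day 20.

20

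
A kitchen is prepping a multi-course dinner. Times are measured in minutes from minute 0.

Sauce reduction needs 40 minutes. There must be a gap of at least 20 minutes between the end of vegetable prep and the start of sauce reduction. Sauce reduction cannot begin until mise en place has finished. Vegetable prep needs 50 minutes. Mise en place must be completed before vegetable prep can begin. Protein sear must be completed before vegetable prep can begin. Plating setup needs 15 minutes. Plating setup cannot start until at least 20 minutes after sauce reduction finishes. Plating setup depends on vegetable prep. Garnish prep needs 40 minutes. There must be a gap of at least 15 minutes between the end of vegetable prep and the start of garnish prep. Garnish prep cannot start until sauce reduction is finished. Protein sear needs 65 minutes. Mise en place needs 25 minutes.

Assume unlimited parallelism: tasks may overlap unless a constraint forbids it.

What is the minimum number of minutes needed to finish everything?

215

Nothing blocks protein sear, so it runs from minute 0 to minute 65.
Mise en place can start immediately at minute 0; it finishes at minute 25.
Vegetable prep has to wait for mise en place (finishes minute 25); protein sear (finishes minute 65). The latest of these is minute 65, so vegetable prep runs minute 65 to 65 + 50 = minute 115.
Sauce reduction has to wait for vegetable prep (finishes minute 115, plus 20-minute gap → minute 135); mise en place (finishes minute 25). The latest of these is minute 135, so sauce reduction runs minute 135 to 135 + 40 = minute 175.
Garnish prep cannot start until vegetable prep (finishes minute 115, plus 15-minute gap → minute 130); sauce reduction (finishes minute 175). The controlling bound is minute 175, so garnish prep finishes at 175 + 40 = minute 215.
Plating setup has to wait for sauce reduction (finishes minute 175, plus 20-minute gap → minute 195); vegetable prep (finishes minute 115). The latest of these is minute 195, so plating setup runs minute 195 to 195 + 15 = minute 210.
All tasks are finished once the last one completes. Finish times: Mise en place at 25, Protein sear at 65, Vegetable prep at 115, Sauce reduction at 175, Plating setup at 210, Garnish prep at 215. The latest is minute 215.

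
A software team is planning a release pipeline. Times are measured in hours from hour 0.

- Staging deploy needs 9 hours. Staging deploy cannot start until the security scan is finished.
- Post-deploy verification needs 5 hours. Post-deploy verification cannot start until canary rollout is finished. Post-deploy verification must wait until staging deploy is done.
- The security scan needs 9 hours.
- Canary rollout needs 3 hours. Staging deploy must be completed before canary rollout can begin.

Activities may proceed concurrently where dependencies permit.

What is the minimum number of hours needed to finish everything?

The security scan has no prerequisites, so it starts at hour 0 and finishes at hour 9.
Staging deploy cannot begin until the security scan (finishes hour 9). It runs from hour 9 to 9 + 9 = hour 18.
Canary rollout waits on staging deploy (finishes hour 18), so it starts at hour 18 and finishes at 18 + 3 = hour 21.
Post-deploy verification needs all of canary rollout (finishes hour 21); staging deploy (finishes hour 18). That puts its earliest start at hour 21; it finishes at 21 + 5 = hour 26.
All tasks are finished once the last one completes. Finish times: The security scan at 9, Staging deploy at 18, Canary rollout at 21, Post-deploy verification at 26. The latest is hour 26.

26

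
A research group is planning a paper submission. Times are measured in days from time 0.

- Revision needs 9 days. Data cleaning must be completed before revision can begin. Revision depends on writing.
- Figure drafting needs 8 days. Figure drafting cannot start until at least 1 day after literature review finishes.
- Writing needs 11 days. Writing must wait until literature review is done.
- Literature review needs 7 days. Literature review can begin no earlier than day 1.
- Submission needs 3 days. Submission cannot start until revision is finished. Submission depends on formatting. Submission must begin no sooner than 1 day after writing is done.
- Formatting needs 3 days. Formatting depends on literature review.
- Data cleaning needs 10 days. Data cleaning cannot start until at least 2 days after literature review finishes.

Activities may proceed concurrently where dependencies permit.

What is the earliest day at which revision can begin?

Literature review cannot begin until its own release at day 1. It runs from day 1 to 1 + 7 = day 8.
Writing waits on literature review (finishes day 8), so it starts at day 8 and finishes at 8 + 11 = day 19.
After literature review (finishes day 8, plus 2-day gap → day 10), data cleaning can start at day 10 and finishes at day 20.
Revision waits on data cleaning (finishes day 20); writing (finishes day 19). The latest of these is day 20, which is the earliest revision can start.

20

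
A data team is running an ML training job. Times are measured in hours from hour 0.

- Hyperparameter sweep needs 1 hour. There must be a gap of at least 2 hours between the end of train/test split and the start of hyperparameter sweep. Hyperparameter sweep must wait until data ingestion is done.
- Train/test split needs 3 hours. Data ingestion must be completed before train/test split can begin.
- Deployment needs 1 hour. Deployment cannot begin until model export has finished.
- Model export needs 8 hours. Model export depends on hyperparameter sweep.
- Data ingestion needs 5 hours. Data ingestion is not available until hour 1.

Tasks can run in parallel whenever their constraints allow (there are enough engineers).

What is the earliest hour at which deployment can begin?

20

Data ingestion waits on its own release at hour 1, so it starts at hour 1 and finishes at 1 + 5 = hour 6.
After data ingestion (finishes hour 6), train/test split can start at hour 6 and finishes at hour 9.
For hyperparameter sweep: train/test split (finishes hour 9, plus 2-hour gap → hour 11); data ingestion (finishes hour 6). Taking the maximum gives a start of hour 11, and it finishes at 11 + 1 = hour 12.
Model export cannot begin until hyperparameter sweep (finishes hour 12). It runs from hour 12 to 12 + 8 = hour 20.
Deployment waits on model export (finishes hour 20), so the earliest it can start is hour 20.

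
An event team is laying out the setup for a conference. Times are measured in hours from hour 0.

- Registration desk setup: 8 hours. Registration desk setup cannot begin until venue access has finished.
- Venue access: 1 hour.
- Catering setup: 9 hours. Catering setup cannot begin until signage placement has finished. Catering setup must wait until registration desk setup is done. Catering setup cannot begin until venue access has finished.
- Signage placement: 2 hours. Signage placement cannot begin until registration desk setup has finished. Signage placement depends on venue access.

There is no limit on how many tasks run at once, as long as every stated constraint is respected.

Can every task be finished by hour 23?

Yes

Venue access can start immediately at hour 0; it finishes at hour 1.
Registration desk setup cannot begin until venue access (finishes hour 1). It runs from hour 1 to 1 + 8 = hour 9.
For signage placement: registration desk setup (finishes hour 9); venue access (finishes hour 1). Taking the maximum gives a start of hour 9, and it finishes at 9 + 2 = hour 11.
Catering setup has to wait for signage placement (finishes hour 11); registration desk setup (finishes hour 9); venue access (finishes hour 1). The latest of these is hour 11, so catering setup runs hour 11 to 11 + 9 = hour 20.
Every task is finished by hour 20, which is no later than the deadline of 23, so the schedule is feasible.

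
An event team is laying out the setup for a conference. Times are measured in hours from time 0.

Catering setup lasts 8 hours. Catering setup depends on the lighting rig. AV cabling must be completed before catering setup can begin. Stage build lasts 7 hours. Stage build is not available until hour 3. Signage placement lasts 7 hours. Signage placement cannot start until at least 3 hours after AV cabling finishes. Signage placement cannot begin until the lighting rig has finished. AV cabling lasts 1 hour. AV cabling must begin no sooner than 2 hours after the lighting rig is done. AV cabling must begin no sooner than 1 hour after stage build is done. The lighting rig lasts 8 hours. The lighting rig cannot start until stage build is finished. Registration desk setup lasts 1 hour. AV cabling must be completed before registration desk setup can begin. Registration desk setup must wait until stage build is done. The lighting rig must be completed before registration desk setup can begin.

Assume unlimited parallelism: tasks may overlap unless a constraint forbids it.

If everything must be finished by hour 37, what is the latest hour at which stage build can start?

To finish by hour 37, registration desk setup (duration 1) must start no later than hour 36.
To finish by hour 37, signage placement (duration 7) must start no later than hour 30.
Catering setup has no dependents, so it just needs to finish by hour 37. Starting by 37 − 8 = hour 29 achieves that.
AV cabling has several dependents: registration desk setup (must start by hour 36); signage placement (must start by hour 30, minus 3-hour gap → hour 27); catering setup (must start by hour 29). The earliest of those limits is hour 27, so AV cabling must start by 27 − 1 = hour 26.
The lighting rig must finish in time for AV cabling (must start by hour 26, minus 2-hour gap → hour 24); registration desk setup (must start by hour 36); signage placement (must start by hour 30); catering setup (must start by hour 29). The tightest is hour 24, so the lighting rig must start by 24 − 8 = hour 16.
Stage build must finish in time for the lighting rig (must start by hour 16); AV cabling (must start by hour 26, minus 1-hour gap → hour 25); registration desk setup (must start by hour 36). The tightest is hour 16, so stage build must start by 16 − 7 = hour 9.

9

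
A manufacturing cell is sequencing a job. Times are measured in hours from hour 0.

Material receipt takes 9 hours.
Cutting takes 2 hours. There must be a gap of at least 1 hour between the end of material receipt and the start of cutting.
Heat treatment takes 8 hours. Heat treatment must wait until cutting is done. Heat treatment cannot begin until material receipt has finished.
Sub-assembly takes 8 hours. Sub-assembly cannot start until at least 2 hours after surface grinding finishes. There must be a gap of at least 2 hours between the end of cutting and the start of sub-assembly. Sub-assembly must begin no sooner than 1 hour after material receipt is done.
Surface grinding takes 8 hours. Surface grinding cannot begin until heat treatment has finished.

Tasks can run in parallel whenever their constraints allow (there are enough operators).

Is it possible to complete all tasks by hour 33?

Nothing blocks material receipt, so it runs from hour 0 to hour 9.
Cutting waits on material receipt (finishes hour 9, plus 1-hour gap → hour 10), so it starts at hour 10 and finishes at 10 + 2 = hour 12.
Heat treatment has to wait for cutting (finishes hour 12); material receipt (finishes hour 9). The latest of these is hour 12, so heat treatment runs hour 12 to 12 + 8 = hour 20.
Surface grinding waits on heat treatment (finishes hour 20), so it starts at hour 20 and finishes at 20 + 8 = hour 28.
Sub-assembly cannot start until surface grinding (finishes hour 28, plus 2-hour gap → hour 30); cutting (finishes hour 12, plus 2-hour gap → hour 14); material receipt (finishes hour 9, plus 1-hour gap → hour 10). The controlling bound is hour 30, so sub-assembly finishes at 30 + 8 = hour 38.
The earliest everything can be done is hour 38, which is after the deadline of 33, so it is not possible.

No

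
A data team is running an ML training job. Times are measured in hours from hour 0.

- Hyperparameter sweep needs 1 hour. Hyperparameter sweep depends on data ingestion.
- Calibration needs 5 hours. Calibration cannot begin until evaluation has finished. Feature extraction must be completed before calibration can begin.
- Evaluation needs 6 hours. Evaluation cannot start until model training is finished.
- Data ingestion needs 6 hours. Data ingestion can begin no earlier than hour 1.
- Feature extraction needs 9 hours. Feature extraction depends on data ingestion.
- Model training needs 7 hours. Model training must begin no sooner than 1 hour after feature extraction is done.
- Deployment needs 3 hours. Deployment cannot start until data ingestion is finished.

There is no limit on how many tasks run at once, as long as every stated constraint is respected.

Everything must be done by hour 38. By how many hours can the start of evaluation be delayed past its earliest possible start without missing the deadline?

3

After its own release at hour 1, data ingestion can start at hour 1 and finishes at hour 7.
Feature extraction cannot begin until data ingestion (finishes hour 7). It runs from hour 7 to 7 + 9 = hour 16.
Model training cannot begin until feature extraction (finishes hour 16, plus 1-hour gap → hour 17). It runs from hour 17 to 17 + 7 = hour 24.
Evaluation waits on model training (finishes hour 24), so it starts at hour 24 and finishes at 24 + 6 = hour 30.

Working backward from the deadline:
Calibration has no dependents, so it just needs to finish by hour 38. Starting by 38 − 5 = hour 33 achieves that.
Since calibration (must start by hour 33) depends on it, evaluation must finish by hour 33. Backing off its 6-hour duration gives a latest start of hour 27.
So evaluation can start as early as hour 24 and as late as hour 27, giving 27 − 24 = 3 hours of slack.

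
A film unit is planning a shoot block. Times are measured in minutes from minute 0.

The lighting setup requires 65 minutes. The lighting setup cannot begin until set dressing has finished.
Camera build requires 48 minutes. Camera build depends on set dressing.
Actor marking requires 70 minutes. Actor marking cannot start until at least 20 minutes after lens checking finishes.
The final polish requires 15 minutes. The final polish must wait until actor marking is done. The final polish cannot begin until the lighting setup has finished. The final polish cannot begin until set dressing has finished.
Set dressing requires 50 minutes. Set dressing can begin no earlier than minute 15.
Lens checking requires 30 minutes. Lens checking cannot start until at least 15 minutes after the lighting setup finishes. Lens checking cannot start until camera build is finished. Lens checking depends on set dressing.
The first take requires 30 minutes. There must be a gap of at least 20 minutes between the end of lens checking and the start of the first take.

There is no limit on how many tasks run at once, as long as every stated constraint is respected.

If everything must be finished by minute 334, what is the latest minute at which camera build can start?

151

The final polish must finish by minute 334; it takes 15 minutes, so it must start by 334 − 15 = minute 319.
Since the final polish (must start by minute 319) depends on it, actor marking must finish by minute 319. Backing off its 70-minute duration gives a latest start of minute 249.
The first take has no dependents, so it just needs to finish by minute 334. Starting by 334 − 30 = minute 304 achieves that.
Lens checking has several dependents: actor marking (must start by minute 249, minus 20-minute gap → minute 229); the first take (must start by minute 304, minus 20-minute gap → minute 284). The earliest of those limits is minute 229, so lens checking must start by 229 − 30 = minute 199.
Camera build must finish before lens checking (must start by minute 199). With a 48-minute duration, camera build must start by 199 − 48 = minute 151.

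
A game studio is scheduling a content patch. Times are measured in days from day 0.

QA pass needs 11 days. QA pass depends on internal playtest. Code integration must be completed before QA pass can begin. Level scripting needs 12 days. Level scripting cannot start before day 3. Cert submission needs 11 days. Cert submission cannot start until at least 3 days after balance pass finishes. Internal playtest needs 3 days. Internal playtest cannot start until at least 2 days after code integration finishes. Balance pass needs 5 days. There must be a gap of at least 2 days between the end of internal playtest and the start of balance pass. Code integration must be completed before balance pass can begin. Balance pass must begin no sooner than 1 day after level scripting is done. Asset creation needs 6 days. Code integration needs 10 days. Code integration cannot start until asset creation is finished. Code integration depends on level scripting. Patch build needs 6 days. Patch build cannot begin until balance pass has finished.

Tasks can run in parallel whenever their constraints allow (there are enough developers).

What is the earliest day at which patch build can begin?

37

After its own release at day 3, level scripting can start at day 3 and finishes at day 15.
Asset creation has no prerequisites, so it starts at day 0 and finishes at day 6.
Code integration needs all of asset creation (finishes day 6); level scripting (finishes day 15). That puts its earliest start at day 15; it finishes at 15 + 10 = day 25.
Internal playtest waits on code integration (finishes day 25, plus 2-day gap → day 27), so it starts at day 27 and finishes at 27 + 3 = day 30.
For balance pass: internal playtest (finishes day 30, plus 2-day gap → day 32); code integration (finishes day 25); level scripting (finishes day 15, plus 1-day gap → day 16). Taking the maximum gives a start of day 32, and it finishes at 32 + 5 = day 37.
Patch build waits on balance pass (finishes day 37), so the earliest it can start is day 37.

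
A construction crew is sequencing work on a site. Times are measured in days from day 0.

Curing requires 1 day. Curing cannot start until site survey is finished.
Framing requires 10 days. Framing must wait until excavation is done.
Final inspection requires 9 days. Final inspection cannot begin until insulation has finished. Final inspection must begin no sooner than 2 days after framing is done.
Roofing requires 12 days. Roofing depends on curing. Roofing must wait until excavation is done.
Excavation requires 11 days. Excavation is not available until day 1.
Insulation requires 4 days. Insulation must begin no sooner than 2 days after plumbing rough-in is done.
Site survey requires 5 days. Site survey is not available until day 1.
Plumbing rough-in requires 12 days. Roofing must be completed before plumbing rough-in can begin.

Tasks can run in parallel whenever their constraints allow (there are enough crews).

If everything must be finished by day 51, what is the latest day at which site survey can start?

6

Final inspection has no dependents, so it just needs to finish by day 51. Starting by 51 − 9 = day 42 achieves that.
Since final inspection (must start by day 42) depends on it, insulation must finish by day 42. Backing off its 4-day duration gives a latest start of day 38.
Plumbing rough-in has to be done before insulation (must start by day 38, minus 2-day gap → day 36). That means finishing by day 36, i.e. starting by 36 − 12 = day 24.
Since plumbing rough-in (must start by day 24) depends on it, roofing must finish by day 24. Backing off its 12-day duration gives a latest start of day 12.
Curing has to be done before roofing (must start by day 12). That means finishing by day 12, i.e. starting by 12 − 1 = day 11.
Site survey has to be done before curing (must start by day 11). That means finishing by day 11, i.e. starting by 11 − 5 = day 6.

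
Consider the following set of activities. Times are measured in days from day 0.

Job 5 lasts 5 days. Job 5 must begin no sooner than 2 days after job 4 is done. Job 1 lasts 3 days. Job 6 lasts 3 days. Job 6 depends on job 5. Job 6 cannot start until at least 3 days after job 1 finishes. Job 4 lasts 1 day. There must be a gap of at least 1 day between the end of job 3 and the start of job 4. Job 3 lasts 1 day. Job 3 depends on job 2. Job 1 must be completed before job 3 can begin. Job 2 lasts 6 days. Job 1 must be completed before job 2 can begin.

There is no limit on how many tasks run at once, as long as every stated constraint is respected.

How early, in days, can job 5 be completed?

19

Job 1 has no prerequisites, so it starts at day 0 and finishes at day 3.
Job 2 cannot begin until job 1 (finishes day 3). It runs from day 3 to 3 + 6 = day 9.
Job 3 has to wait for job 2 (finishes day 9); job 1 (finishes day 3). The latest of these is day 9, so job 3 runs day 9 to 9 + 1 = day 10.
Job 4 cannot begin until job 3 (finishes day 10, plus 1-day gap → day 11). It runs from day 11 to 11 + 1 = day 12.
After job 4 (finishes day 12, plus 2-day gap → day 14), job 5 can start at day 14 and finishes at day 19.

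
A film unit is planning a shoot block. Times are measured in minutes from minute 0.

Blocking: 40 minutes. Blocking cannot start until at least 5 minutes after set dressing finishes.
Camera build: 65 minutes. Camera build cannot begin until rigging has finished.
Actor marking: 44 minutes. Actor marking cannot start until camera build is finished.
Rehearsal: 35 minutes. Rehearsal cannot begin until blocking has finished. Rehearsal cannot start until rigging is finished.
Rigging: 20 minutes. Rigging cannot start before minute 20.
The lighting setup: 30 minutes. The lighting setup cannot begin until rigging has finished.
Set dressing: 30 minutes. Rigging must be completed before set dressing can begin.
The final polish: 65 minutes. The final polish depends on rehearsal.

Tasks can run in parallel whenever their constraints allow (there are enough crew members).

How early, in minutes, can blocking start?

75

After its own release at minute 20, rigging can start at minute 20 and finishes at minute 40.
After rigging (finishes minute 40), set dressing can start at minute 40 and finishes at minute 70.
Blocking waits on set dressing (finishes minute 70, plus 5-minute gap → minute 75), so the earliest it can start is minute 75.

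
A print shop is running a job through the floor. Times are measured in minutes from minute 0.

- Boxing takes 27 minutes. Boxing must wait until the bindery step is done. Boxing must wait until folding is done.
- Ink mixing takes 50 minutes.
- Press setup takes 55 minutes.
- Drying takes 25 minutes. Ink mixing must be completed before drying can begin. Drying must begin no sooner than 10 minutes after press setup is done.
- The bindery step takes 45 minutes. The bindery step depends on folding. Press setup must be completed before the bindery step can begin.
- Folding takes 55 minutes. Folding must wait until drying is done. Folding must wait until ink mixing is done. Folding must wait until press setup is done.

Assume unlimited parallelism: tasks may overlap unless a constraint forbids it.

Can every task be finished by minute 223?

Nothing blocks press setup, so it runs from minute 0 to minute 55.
Ink mixing has no prerequisites, so it starts at minute 0 and finishes at minute 50.
For drying: ink mixing (finishes minute 50); press setup (finishes minute 55, plus 10-minute gap → minute 65). Taking the maximum gives a start of minute 65, and it finishes at 65 + 25 = minute 90.
Folding has to wait for drying (finishes minute 90); ink mixing (finishes minute 50); press setup (finishes minute 55). The latest of these is minute 90, so folding runs minute 90 to 90 + 55 = minute 145.
For the bindery step: folding (finishes minute 145); press setup (finishes minute 55). Taking the maximum gives a start of minute 145, and it finishes at 145 + 45 = minute 190.
Boxing needs all of the bindery step (finishes minute 190); folding (finishes minute 145). That puts its earliest start at minute 190; it finishes at 190 + 27 = minute 217.
Every task is finished by minute 217, which is no later than the deadline of 223, so the schedule is feasible.

Yes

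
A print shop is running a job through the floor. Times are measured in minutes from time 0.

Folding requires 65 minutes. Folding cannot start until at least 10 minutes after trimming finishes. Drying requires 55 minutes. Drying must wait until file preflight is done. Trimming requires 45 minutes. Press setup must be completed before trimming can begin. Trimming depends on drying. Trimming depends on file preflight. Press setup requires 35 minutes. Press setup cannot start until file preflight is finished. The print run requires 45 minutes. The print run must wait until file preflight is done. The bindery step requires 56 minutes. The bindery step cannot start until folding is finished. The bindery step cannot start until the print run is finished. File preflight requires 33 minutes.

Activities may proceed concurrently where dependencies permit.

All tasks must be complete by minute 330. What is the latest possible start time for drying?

99

To finish by minute 330, the bindery step (duration 56) must start no later than minute 274.
Folding must finish before the bindery step (must start by minute 274). With a 65-minute duration, folding must start by 274 − 65 = minute 209.
Trimming feeds into folding (must start by minute 209, minus 10-minute gap → minute 199); so trimming must finish by minute 199 and therefore start by minute 154.
Drying must finish before trimming (must start by minute 154). With a 55-minute duration, drying must start by 154 − 55 = minute 99.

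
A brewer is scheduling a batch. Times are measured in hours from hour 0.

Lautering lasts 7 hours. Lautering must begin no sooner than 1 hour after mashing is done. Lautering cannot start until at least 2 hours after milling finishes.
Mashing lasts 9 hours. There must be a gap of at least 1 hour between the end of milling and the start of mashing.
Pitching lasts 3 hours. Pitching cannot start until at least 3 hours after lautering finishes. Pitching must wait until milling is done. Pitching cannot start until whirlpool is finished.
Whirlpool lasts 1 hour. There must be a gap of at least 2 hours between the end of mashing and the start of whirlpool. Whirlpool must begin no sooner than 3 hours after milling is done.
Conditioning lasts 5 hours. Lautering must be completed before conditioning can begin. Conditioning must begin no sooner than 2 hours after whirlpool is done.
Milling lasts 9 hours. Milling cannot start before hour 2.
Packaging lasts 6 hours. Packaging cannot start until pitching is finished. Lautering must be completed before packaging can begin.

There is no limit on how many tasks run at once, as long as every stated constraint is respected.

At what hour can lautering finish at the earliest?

Milling waits on its own release at hour 2, so it starts at hour 2 and finishes at 2 + 9 = hour 11.
Mashing cannot begin until milling (finishes hour 11, plus 1-hour gap → hour 12). It runs from hour 12 to 12 + 9 = hour 21.
Lautering needs all of mashing (finishes hour 21, plus 1-hour gap → hour 22); milling (finishes hour 11, plus 2-hour gap → hour 13). That puts its earliest start at hour 22; it finishes at 22 + 7 = hour 29.

29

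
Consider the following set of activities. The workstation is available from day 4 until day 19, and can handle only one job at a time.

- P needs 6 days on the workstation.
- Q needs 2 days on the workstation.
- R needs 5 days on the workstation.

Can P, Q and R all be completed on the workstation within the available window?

The workstation window is 19 − 4 = 15 days.
Running back to back, the jobs need 6 + 2 + 5 = 13 days on the workstation.
Since 13 ≤ 15, they fit within the window.

Yes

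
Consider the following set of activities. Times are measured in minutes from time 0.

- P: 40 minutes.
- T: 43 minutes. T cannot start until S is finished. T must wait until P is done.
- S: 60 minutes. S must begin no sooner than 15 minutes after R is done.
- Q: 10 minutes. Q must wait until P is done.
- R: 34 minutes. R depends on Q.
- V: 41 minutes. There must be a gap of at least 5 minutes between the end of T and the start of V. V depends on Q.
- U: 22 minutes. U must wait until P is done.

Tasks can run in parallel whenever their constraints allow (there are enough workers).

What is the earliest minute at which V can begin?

P can start immediately at minute 0; it finishes at minute 40.
Q waits on P (finishes minute 40), so it starts at minute 40 and finishes at 40 + 10 = minute 50.
R waits on Q (finishes minute 50), so it starts at minute 50 and finishes at 50 + 34 = minute 84.
S waits on R (finishes minute 84, plus 15-minute gap → minute 99), so it starts at minute 99 and finishes at 99 + 60 = minute 159.
T has to wait for S (finishes minute 159); P (finishes minute 40). The latest of these is minute 159, so T runs minute 159 to 159 + 43 = minute 202.
V waits on T (finishes minute 202, plus 5-minute gap → minute 207); Q (finishes minute 50). The latest of these is minute 207, which is the earliest V can start.

207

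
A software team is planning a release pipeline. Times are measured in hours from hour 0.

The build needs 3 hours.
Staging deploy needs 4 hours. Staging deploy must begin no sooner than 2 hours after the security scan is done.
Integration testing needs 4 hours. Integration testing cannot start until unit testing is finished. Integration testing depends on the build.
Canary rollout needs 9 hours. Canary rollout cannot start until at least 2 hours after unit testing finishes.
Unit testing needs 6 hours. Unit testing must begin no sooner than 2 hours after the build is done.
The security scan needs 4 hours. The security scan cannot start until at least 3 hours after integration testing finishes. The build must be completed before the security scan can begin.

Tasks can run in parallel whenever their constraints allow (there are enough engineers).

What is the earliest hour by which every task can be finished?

The build has no prerequisites, so it starts at hour 0 and finishes at hour 3.
Unit testing waits on the build (finishes hour 3, plus 2-hour gap → hour 5), so it starts at hour 5 and finishes at 5 + 6 = hour 11.
After unit testing (finishes hour 11, plus 2-hour gap → hour 13), canary rollout can start at hour 13 and finishes at hour 22.
Integration testing cannot start until unit testing (finishes hour 11); the build (finishes hour 3). The controlling bound is hour 11, so integration testing finishes at 11 + 4 = hour 15.
The security scan cannot start until integration testing (finishes hour 15, plus 3-hour gap → hour 18); the build (finishes hour 3). The controlling bound is hour 18, so the security scan finishes at 18 + 4 = hour 22.
After the security scan (finishes hour 22, plus 2-hour gap → hour 24), staging deploy can start at hour 24 and finishes at hour 28.
All tasks are finished once the last one completes. Finish times: The build at 3, Unit testing at 11, Integration testing at 15, The security scan at 22, Staging deploy at 28, Canary rollout at 22. The latest is hour 28.

28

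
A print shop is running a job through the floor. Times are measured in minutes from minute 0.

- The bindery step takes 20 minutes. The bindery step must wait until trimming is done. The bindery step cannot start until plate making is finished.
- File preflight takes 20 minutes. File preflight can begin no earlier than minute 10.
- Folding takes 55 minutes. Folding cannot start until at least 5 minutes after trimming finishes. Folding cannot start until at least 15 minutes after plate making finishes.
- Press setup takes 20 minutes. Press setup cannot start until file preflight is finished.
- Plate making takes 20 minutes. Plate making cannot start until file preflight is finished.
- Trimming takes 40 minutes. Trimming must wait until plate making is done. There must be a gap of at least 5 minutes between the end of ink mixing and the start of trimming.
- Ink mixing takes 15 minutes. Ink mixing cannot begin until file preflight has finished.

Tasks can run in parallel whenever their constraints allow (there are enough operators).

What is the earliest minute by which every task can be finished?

After its own release at minute 10, file preflight can start at minute 10 and finishes at minute 30.
Press setup cannot begin until file preflight (finishes minute 30). It runs from minute 30 to 30 + 20 = minute 50.
After file preflight (finishes minute 30), ink mixing can start at minute 30 and finishes at minute 45.
After file preflight (finishes minute 30), plate making can start at minute 30 and finishes at minute 50.
Trimming needs all of plate making (finishes minute 50); ink mixing (finishes minute 45, plus 5-minute gap → minute 50). That puts its earliest start at minute 50; it finishes at 50 + 40 = minute 90.
For the bindery step: trimming (finishes minute 90); plate making (finishes minute 50). Taking the maximum gives a start of minute 90, and it finishes at 90 + 20 = minute 110.
Folding needs all of trimming (finishes minute 90, plus 5-minute gap → minute 95); plate making (finishes minute 50, plus 15-minute gap → minute 65). That puts its earliest start at minute 95; it finishes at 95 + 55 = minute 150.
All tasks are finished once the last one completes. Finish times: File preflight at 30, Plate making at 50, Ink mixing at 45, Press setup at 50, Trimming at 90, Folding at 150, The bindery step at 110. The latest is minute 150.

150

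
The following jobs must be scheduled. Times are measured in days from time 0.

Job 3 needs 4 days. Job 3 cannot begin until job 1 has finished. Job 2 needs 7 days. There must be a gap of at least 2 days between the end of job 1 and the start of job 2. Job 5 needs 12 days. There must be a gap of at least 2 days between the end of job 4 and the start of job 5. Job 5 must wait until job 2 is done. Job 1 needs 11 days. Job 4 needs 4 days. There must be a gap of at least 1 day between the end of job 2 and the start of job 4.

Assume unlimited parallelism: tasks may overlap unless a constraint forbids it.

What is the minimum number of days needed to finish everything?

39

Nothing blocks job 1, so it runs from day 0 to day 11.
Job 3 cannot begin until job 1 (finishes day 11). It runs from day 11 to 11 + 4 = day 15.
After job 1 (finishes day 11, plus 2-day gap → day 13), job 2 can start at day 13 and finishes at day 20.
Job 4 waits on job 2 (finishes day 20, plus 1-day gap → day 21), so it starts at day 21 and finishes at 21 + 4 = day 25.
Job 5 needs all of job 4 (finishes day 25, plus 2-day gap → day 27); job 2 (finishes day 20). That puts its earliest start at day 27; it finishes at 27 + 12 = day 39.
All tasks are finished once the last one completes. Finish times: Job 1 at 11, Job 2 at 20, Job 3 at 15, Job 4 at 25, Job 5 at 39. The latest is day 39.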